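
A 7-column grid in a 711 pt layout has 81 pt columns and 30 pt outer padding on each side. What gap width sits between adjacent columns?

14 pt

Content width = 711 − 2·30 = 651 pt.
7 columns take 7·81 = 567 pt; remaining 84 splits into 6 gaps.
g = 84 / 6 = 14 pt.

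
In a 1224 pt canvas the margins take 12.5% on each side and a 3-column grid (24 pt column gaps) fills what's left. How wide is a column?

290 pt

1224 × (1 − 2·12.5%) = 1224 × 75% = 918 pt for the columns.
918 − 2·24 = 870; ÷3 gives c = 290 pt.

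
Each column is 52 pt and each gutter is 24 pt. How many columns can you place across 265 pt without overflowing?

3 columns: 3·52 + 2·24 = 204 pt ≤ 265.
4 columns: 280 pt > 265. So 3.

3 columns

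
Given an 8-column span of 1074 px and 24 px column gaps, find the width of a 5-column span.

1074 − 7·24 = 906; ÷8 gives c = 113.25 px.
5-column span = 5·113.25 + 4·24 = 662.25 px.

662.25 px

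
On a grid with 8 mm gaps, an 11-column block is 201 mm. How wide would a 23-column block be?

429 mm

11c + 10·8 = 201 → 11c = 121 → c = 11 mm.
23-column span = 23·11 + 22·8 = 429 mm.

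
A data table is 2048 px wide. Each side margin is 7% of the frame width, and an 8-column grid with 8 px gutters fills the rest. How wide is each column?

213.16 px

2048 × (1 − 2·7%) = 2048 × 86% = 1761.28 px for the columns.
1761.28 − 7·8 = 1705.28; ÷8 gives c = 213.16 px.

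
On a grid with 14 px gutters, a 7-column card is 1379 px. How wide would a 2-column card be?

Subtracting 6 gutters of 14 leaves 1295 for 7 columns, so c = 185 px.
Span of 2: 2·185 + 1·14 = 370 + 14 = 384 px.

384 px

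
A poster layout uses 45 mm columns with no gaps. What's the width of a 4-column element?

180 mm

4-column span = 4·45 = 180 mm.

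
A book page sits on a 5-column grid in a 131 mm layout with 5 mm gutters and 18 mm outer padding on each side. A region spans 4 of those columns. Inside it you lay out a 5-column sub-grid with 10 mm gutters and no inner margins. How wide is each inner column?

7 mm

Take off 36 mm of margins, leaving 95 mm.
95 − 4·5 = 75; ÷5 gives c = 15 mm.
Span of 4: 4·15 + 3·5 = 60 + 15 = 75 mm.
5d + 4·10 = 75 → 5d = 35 → d = 7 mm.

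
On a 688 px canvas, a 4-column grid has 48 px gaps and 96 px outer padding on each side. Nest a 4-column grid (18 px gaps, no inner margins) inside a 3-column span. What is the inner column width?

Outer content = 688 − 2·96 = 496 px.
4 columns + 3 gaps: 4c + 3·48 = 496.
4c = 496 − 144 = 352, so c = 88 px.
3-column span = 3·88 + 2·48 = 360 px.
4 columns + 3 gaps: 4d + 3·18 = 360.
4d = 360 − 54 = 306, so d = 76.5 px.

76.5 px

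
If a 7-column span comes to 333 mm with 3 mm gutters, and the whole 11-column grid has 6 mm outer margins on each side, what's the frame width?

7 columns + 6 gutters: 7c + 6·3 = 333.
7c = 333 − 18 = 315, so c = 45 mm.
Frame = 2·6 + 11·45 + 10·3 = 12 + 495 + 30 = 537 mm.

537 mm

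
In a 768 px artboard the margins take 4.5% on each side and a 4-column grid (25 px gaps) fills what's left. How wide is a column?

768 × (1 − 2·4.5%) = 768 × 91% = 698.88 px for the columns.
4 columns + 3 gaps: 4c + 3·25 = 698.88.
4c = 698.88 − 75 = 623.88, so c = 155.97 px.

155.97 px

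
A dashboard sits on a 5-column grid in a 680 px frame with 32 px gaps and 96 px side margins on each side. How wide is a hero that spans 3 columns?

280 px

Take off 192 px of margins, leaving 488 px.
488 − 4·32 = 360; ÷5 gives c = 72 px.
3 columns plus 2 gaps: 216 + 64 = 280 px.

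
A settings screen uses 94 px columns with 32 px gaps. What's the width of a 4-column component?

472 px

Span of 4: 4·94 + 3·32 = 376 + 96 = 472 px.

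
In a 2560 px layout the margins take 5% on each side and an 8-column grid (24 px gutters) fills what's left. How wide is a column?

Each margin = 5% of 2560 = 128 px; content = 2560 − 2·128 = 2304 px.
8c + 7·24 = 2304 → 8c = 2136 → c = 267 px.

267 px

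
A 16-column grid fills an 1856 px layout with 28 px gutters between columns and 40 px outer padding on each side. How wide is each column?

Subtract both margins: 1856 − 2·40 = 1776 px.
16 columns + 15 gutters: 16c + 15·28 = 1776.
16c = 1776 − 420 = 1356, so c = 84.75 px.

84.75 px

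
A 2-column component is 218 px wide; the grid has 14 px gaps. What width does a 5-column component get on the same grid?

566 px

2c + 1·14 = 218 → 2c = 204 → c = 102 px.
5-column span = 5·102 + 4·14 = 566 px.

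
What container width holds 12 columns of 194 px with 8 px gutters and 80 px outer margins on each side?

Total width: 2·80 + 12·194 + 11·8 = 2576 px.

2576 px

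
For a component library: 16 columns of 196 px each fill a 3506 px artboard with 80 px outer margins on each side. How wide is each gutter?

Subtract both margins: 3506 − 2·80 = 3346 px.
16 columns take 16·196 = 3136 px; remaining 210 splits into 15 gutters.
g = 210 / 15 = 14 px.

14 px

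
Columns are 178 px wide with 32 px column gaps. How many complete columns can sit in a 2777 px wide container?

13 columns

13 columns: 13·178 + 12·32 = 2698 px ≤ 2777.
14 columns: 2908 px > 2777. So 13.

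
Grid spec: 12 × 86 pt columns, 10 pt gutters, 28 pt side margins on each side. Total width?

Artboard = 2·28 + 12·86 + 11·10 = 56 + 1032 + 110 = 1198 pt.

1198 pt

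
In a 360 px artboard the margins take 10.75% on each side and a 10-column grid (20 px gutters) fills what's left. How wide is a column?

Margins: 10.75% × 360 = 38.7 px each, so content = 360 − 77.4 = 282.6 px.
10c + 9·20 = 282.6 → 10c = 102.6 → c = 10.26 px.

10.26 px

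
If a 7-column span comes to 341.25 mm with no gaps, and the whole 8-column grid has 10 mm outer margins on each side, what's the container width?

410 mm

7c = 341.25 → c = 48.75 mm.
Container = 2·10 + 8·48.75 = 20 + 390 = 410 mm.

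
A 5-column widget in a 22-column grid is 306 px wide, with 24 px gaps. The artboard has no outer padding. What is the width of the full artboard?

1428 px

306 − 4·24 = 210; ÷5 gives c = 42 px.
Artboard = 22·42 + 21·24 = 924 + 504 = 1428 px.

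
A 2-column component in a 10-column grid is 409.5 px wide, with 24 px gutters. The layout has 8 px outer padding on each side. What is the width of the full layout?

2159.5 px

2c + 1·24 = 409.5 → 2c = 385.5 → c = 192.75 px.
Total width: 2·8 + 10·192.75 + 9·24 = 2159.5 px.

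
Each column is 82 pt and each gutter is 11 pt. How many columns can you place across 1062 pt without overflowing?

11 columns: 11·82 + 10·11 = 1012 pt ≤ 1062.
12 columns: 1105 pt > 1062. So 11.

11 columns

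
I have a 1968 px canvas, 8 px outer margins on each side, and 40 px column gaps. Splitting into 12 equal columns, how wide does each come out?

126 px

Content width = 1968 − 2·8 = 1952 px.
12 columns + 11 column gaps: 12c + 11·40 = 1952.
12c = 1952 − 440 = 1512, so c = 126 px.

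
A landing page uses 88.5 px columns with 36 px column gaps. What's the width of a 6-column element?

6 columns plus 5 column gaps: 531 + 180 = 711 px.

711 px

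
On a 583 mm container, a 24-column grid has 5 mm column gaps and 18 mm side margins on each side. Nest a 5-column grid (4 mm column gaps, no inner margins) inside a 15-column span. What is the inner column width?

Subtract both margins: 583 − 2·18 = 547 mm.
24c + 23·5 = 547 → 24c = 432 → c = 18 mm.
15-column span = 15·18 + 14·5 = 340 mm.
340 − 4·4 = 324; ÷5 gives d = 64.8 mm.

64.8 mm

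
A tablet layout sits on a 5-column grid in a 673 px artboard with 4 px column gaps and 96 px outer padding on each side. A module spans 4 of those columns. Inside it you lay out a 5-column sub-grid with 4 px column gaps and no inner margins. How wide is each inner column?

73.6 px

Inside the margins: 673 − 192 = 481 px.
5c + 4·4 = 481 → 5c = 465 → c = 93 px.
4 columns plus 3 column gaps: 372 + 12 = 384 px.
5d + 4·4 = 384 → 5d = 368 → d = 73.6 px.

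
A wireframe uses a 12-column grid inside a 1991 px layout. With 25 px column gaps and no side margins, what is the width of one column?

143 px

1991 − 11·25 = 1716; ÷12 gives c = 143 px.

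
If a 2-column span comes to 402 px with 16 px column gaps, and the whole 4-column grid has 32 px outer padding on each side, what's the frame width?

Subtracting 1 column gap of 16 leaves 386 for 2 columns, so c = 193 px.
Adding margins, columns and gutters: 64 + 772 + 48 = 884 px.

884 px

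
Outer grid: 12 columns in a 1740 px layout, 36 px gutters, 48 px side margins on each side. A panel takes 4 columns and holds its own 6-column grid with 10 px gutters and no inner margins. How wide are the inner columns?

79 px

Subtract both margins: 1740 − 2·48 = 1644 px.
Subtracting 11 gutters of 36 leaves 1248 for 12 columns, so c = 104 px.
4 columns plus 3 gutters: 416 + 108 = 524 px.
6 columns + 5 gutters: 6d + 5·10 = 524.
6d = 524 − 50 = 474, so d = 79 px.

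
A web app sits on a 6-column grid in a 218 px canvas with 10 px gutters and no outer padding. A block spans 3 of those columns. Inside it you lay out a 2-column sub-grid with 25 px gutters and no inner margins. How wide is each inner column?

6 columns + 5 gutters: 6c + 5·10 = 218.
6c = 218 − 50 = 168, so c = 28 px.
Span of 3: 3·28 + 2·10 = 84 + 20 = 104 px.
2 columns + 1 gutter: 2d + 1·25 = 104.
2d = 104 − 25 = 79, so d = 39.5 px.

39.5 px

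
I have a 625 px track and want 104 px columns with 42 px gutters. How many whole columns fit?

k columns need k·104 + (k−1)·42 = k·146 − 42.
k·146 − 42 ≤ 625 → k ≤ 667 / 146 ≈ 4.57, so k = 4.

4 columns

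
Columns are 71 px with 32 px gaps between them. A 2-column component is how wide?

174 px

2 columns plus 1 gap: 142 + 32 = 174 px.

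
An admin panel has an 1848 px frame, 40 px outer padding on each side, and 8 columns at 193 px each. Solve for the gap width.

Subtract both margins: 1848 − 2·40 = 1768 px.
Columns use 1544 px, leaving 224 px across 7 gaps = 32 px each.

32 px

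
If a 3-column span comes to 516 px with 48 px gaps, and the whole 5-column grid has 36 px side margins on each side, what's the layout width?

516 − 2·48 = 420; ÷3 gives c = 140 px.
Adding margins, columns and gutters: 72 + 700 + 192 = 964 px.

964 px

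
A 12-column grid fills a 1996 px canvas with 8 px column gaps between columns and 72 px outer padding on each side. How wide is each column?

Content width = 1996 − 2·72 = 1852 px.
Subtracting 11 column gaps of 8 leaves 1764 for 12 columns, so c = 147 px.

147 px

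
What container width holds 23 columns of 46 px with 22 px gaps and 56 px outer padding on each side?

1654 px

Total width: 2·56 + 23·46 + 22·22 = 1654 px.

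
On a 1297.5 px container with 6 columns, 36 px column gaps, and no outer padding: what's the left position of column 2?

222.25 px

6 columns + 5 column gaps: 6c + 5·36 = 1297.5.
6c = 1297.5 − 180 = 1117.5, so c = 186.25 px.
No margin, so column 2 starts at 1·(column + gutter) = 1·222.25 = 222.25 px.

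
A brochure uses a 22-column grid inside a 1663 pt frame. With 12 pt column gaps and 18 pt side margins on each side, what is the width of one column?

Inside the margins: 1663 − 36 = 1627 pt.
22 columns + 21 column gaps: 22c + 21·12 = 1627.
22c = 1627 − 252 = 1375, so c = 62.5 pt.

62.5 pt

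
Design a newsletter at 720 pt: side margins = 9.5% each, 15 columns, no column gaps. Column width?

Each margin = 9.5% of 720 = 68.4 pt; content = 720 − 2·68.4 = 583.2 pt.
583.2 / 15 = 38.88 pt per column.

38.88 pt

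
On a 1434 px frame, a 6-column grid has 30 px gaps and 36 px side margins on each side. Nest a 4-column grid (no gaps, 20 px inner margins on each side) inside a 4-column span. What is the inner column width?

Take off 72 px of margins, leaving 1362 px.
Subtracting 5 gaps of 30 leaves 1212 for 6 columns, so c = 202 px.
4-column span = 4·202 + 3·30 = 898 px.
Inner content = 898 − 2·20 = 858 px.
4d = 858 → d = 214.5 px.

214.5 px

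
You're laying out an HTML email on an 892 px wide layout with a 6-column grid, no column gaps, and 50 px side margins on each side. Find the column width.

132 px

Take off 100 px of margins, leaving 792 px.
With no column gaps, each column is 792/6 = 132 px.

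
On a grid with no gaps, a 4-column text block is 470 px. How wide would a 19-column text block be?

2232.5 px

With no gaps, each column is 470/4 = 117.5 px.
19-column span = 19·117.5 = 2232.5 px.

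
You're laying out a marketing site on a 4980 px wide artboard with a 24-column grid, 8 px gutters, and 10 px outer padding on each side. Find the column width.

199 px

Take off 20 px of margins, leaving 4960 px.
Subtracting 23 gutters of 8 leaves 4776 for 24 columns, so c = 199 px.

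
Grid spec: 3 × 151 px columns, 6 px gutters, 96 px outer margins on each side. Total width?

Total width: 2·96 + 3·151 + 2·6 = 657 px.

657 px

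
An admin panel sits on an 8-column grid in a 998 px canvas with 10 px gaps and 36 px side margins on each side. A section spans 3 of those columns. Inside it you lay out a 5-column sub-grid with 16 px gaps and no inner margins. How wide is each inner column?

Subtract both margins: 998 − 2·36 = 926 px.
Subtracting 7 gaps of 10 leaves 856 for 8 columns, so c = 107 px.
Span of 3: 3·107 + 2·10 = 321 + 20 = 341 px.
Subtracting 4 gaps of 16 leaves 277 for 5 columns, so d = 55.4 px.

55.4 px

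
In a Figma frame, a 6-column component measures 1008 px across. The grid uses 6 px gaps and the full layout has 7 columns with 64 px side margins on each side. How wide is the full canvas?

Subtracting 5 gaps of 6 leaves 978 for 6 columns, so c = 163 px.
Canvas = 2·64 + 7·163 + 6·6 = 128 + 1141 + 36 = 1305 px.

1305 px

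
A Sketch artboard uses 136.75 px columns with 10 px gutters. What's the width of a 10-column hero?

10 columns plus 9 gutters: 1367.5 + 90 = 1457.5 px.

1457.5 px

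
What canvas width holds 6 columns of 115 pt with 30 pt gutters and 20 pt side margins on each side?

Adding margins, columns and gutters: 40 + 690 + 150 = 880 pt.

880 pt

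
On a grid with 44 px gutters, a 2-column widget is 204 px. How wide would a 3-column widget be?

Subtracting 1 gutter of 44 leaves 160 for 2 columns, so c = 80 px.
Span of 3: 3·80 + 2·44 = 240 + 88 = 328 px.

328 px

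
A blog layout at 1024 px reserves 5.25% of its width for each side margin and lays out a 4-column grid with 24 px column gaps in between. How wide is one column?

Margins: 5.25% × 1024 = 53.76 px each, so content = 1024 − 107.52 = 916.48 px.
4c + 3·24 = 916.48 → 4c = 844.48 → c = 211.12 px.

211.12 px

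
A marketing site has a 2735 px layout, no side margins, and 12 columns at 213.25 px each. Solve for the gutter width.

16 px

12·213.25 + 11g = 2735 → 11g = 176 → g = 16 px.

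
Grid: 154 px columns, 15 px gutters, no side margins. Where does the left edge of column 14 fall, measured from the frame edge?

2197 px

Each column+gutter stride is 169 px; with no margin, 13 of them is 2197 px.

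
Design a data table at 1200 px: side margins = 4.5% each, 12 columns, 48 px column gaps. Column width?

47 px

Margins: 4.5% × 1200 = 54 px each, so content = 1200 − 108 = 1092 px.
12c + 11·48 = 1092 → 12c = 564 → c = 47 px.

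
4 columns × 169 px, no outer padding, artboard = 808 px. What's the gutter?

44 px

Columns use 676 px, leaving 132 px across 3 gutters = 44 px each.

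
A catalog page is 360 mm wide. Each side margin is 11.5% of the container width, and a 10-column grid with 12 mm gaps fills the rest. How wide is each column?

16.92 mm

360 × (1 − 2·11.5%) = 360 × 77% = 277.2 mm for the columns.
10 columns + 9 gaps: 10c + 9·12 = 277.2.
10c = 277.2 − 108 = 169.2, so c = 16.92 mm.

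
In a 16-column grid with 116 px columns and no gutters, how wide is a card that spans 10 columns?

10-column span = 10·116 = 1160 px.

1160 px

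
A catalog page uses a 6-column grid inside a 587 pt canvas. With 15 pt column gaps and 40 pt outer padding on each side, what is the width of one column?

Subtract both margins: 587 − 2·40 = 507 pt.
Subtracting 5 column gaps of 15 leaves 432 for 6 columns, so c = 72 pt.

72 pt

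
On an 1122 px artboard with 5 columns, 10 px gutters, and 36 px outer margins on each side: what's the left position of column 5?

884 px

Content = 1122 − 2·36 = 1050 px.
5c + 4·10 = 1050 → 5c = 1010 → c = 202 px.
Before column 5: the margin + 4 columns + 4 gutters.
Offset = 36 + 4·(202 + 10) = 36 + 848 = 884 px.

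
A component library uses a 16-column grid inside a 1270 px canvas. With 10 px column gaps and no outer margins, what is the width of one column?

16 columns + 15 column gaps: 16c + 15·10 = 1270.
16c = 1270 − 150 = 1120, so c = 70 px.

70 px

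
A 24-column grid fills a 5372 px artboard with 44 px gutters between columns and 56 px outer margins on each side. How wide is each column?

Content width = 5372 − 2·56 = 5260 px.
5260 − 23·44 = 4248; ÷24 gives c = 177 px.

177 px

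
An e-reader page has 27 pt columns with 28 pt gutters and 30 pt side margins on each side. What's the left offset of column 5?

Before column 5: the margin + 4 columns + 4 gutters.
Offset = 30 + 4·(27 + 28) = 30 + 220 = 250 pt.

250 pt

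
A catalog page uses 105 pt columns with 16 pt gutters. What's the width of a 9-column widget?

9-column span = 9·105 + 8·16 = 1073 pt.

1073 pt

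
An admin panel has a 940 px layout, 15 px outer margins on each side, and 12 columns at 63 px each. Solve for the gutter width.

Take off 30 px of margins, leaving 910 px.
12·63 + 11g = 910 → 11g = 154 → g = 14 px.

14 px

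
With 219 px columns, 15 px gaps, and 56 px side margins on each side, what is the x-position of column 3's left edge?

Before column 3: the margin + 2 columns + 2 gaps.
Offset = 56 + 2·(219 + 15) = 56 + 468 = 524 px.

524 px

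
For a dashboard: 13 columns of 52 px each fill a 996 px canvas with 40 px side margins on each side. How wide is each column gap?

20 px

Content width = 996 − 2·40 = 916 px.
Columns use 676 px, leaving 240 px across 12 column gaps = 20 px each.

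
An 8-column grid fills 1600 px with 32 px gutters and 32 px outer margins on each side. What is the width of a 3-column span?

556 px

Take off 64 px of margins, leaving 1536 px.
Subtracting 7 gutters of 32 leaves 1312 for 8 columns, so c = 164 px.
3-column span = 3·164 + 2·32 = 556 px.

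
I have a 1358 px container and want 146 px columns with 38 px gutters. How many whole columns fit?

7 columns

k columns need k·146 + (k−1)·38 = k·184 − 38.
k·184 − 38 ≤ 1358 → k ≤ 1396 / 184 ≈ 7.59, so k = 7.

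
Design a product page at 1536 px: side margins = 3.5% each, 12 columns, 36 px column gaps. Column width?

86.04 px

Margins: 3.5% × 1536 = 53.76 px each, so content = 1536 − 107.52 = 1428.48 px.
Subtracting 11 column gaps of 36 leaves 1032.48 for 12 columns, so c = 86.04 px.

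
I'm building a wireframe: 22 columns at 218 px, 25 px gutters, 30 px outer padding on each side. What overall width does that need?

Adding margins, columns and gutters: 60 + 4796 + 525 = 5381 px.

5381 px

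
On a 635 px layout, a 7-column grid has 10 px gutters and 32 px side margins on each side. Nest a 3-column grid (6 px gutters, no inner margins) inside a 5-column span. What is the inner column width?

Inside the margins: 635 − 64 = 571 px.
7c + 6·10 = 571 → 7c = 511 → c = 73 px.
5-column span = 5·73 + 4·10 = 405 px.
3d + 2·6 = 405 → 3d = 393 → d = 131 px.

131 px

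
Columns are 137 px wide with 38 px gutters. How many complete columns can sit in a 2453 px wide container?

k columns need k·137 + (k−1)·38 = k·175 − 38.
k·175 − 38 ≤ 2453 → k ≤ 2491 / 175 ≈ 14.23, so k = 14.

14 columns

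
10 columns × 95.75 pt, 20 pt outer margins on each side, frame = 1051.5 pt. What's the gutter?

6 pt

Take off 40 pt of margins, leaving 1011.5 pt.
10·95.75 + 9g = 1011.5 → 9g = 54 → g = 6 pt.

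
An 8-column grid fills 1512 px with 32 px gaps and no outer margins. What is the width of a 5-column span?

Subtracting 7 gaps of 32 leaves 1288 for 8 columns, so c = 161 px.
5-column span = 5·161 + 4·32 = 933 px.

933 px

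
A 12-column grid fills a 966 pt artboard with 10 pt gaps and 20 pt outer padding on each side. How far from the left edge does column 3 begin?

Inside the margins: 966 − 40 = 926 pt.
Subtracting 11 gaps of 10 leaves 816 for 12 columns, so c = 68 pt.
Before column 3: the margin + 2 columns + 2 gaps.
Offset = 20 + 2·(68 + 10) = 20 + 156 = 176 pt.

176 pt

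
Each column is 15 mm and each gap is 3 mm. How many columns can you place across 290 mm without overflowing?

16 columns: 16·15 + 15·3 = 285 mm ≤ 290.
17 columns: 303 mm > 290. So 16.

16 columns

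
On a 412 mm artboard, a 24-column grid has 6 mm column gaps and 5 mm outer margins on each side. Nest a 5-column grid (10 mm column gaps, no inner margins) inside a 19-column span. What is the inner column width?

55.4 mm

Take off 10 mm of margins, leaving 402 mm.
Subtracting 23 column gaps of 6 leaves 264 for 24 columns, so c = 11 mm.
19-column span = 19·11 + 18·6 = 317 mm.
5d + 4·10 = 317 → 5d = 277 → d = 55.4 mm.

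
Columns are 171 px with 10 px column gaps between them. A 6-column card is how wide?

Span of 6: 6·171 + 5·10 = 1026 + 50 = 1076 px.

1076 px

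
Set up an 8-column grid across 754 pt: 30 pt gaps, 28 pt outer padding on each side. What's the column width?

Take off 56 pt of margins, leaving 698 pt.
8 columns + 7 gaps: 8c + 7·30 = 698.
8c = 698 − 210 = 488, so c = 61 pt.

61 pt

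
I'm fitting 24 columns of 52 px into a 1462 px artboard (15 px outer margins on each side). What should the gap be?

8 px

Take off 30 px of margins, leaving 1432 px.
24·52 + 23g = 1432 → 23g = 184 → g = 8 px.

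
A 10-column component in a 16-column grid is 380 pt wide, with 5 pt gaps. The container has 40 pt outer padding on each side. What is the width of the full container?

691 pt

10c + 9·5 = 380 → 10c = 335 → c = 33.5 pt.
Adding margins, columns and gutters: 80 + 536 + 75 = 691 pt.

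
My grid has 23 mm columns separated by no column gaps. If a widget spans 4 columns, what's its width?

92 mm

4-column span = 4·23 = 92 mm.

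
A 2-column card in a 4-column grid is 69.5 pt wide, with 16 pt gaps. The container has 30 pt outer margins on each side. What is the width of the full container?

2c + 1·16 = 69.5 → 2c = 53.5 → c = 26.75 pt.
Total width: 2·30 + 4·26.75 + 3·16 = 215 pt.

215 pt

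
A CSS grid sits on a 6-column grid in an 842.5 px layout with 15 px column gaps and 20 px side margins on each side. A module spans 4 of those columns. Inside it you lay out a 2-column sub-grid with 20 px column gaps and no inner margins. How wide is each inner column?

Subtract both margins: 842.5 − 2·20 = 802.5 px.
6c + 5·15 = 802.5 → 6c = 727.5 → c = 121.25 px.
4 columns plus 3 column gaps: 485 + 45 = 530 px.
Subtracting 1 column gap of 20 leaves 510 for 2 columns, so d = 255 px.

255 px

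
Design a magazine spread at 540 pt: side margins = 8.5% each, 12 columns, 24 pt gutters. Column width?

540 × (1 − 2·8.5%) = 540 × 83% = 448.2 pt for the columns.
12 columns + 11 gutters: 12c + 11·24 = 448.2.
12c = 448.2 − 264 = 184.2, so c = 15.35 pt.

15.35 pt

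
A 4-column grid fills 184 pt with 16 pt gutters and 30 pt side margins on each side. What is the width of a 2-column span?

Content width = 184 − 2·30 = 124 pt.
Subtracting 3 gutters of 16 leaves 76 for 4 columns, so c = 19 pt.
2-column span = 2·19 + 1·16 = 54 pt.

54 pt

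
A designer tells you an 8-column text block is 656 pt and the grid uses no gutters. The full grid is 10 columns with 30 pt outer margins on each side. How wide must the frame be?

With no gutters, each column is 656/8 = 82 pt.
Total width: 2·30 + 10·82 = 880 pt.

880 pt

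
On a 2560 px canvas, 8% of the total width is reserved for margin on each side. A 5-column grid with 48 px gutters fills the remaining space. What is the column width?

391.68 px

Each margin = 8% of 2560 = 204.8 px; content = 2560 − 2·204.8 = 2150.4 px.
Subtracting 4 gutters of 48 leaves 1958.4 for 5 columns, so c = 391.68 px.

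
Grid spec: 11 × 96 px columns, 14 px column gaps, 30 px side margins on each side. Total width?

Container = 2·30 + 11·96 + 10·14 = 60 + 1056 + 140 = 1256 px.

1256 px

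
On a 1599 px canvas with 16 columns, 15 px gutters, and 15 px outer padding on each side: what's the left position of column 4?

Inside the margins: 1599 − 30 = 1569 px.
16c + 15·15 = 1569 → 16c = 1344 → c = 84 px.
Before column 4: the margin + 3 columns + 3 gutters.
Offset = 15 + 3·(84 + 15) = 15 + 297 = 312 px.

312 px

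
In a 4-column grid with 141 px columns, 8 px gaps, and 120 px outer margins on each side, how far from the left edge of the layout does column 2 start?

Each column+gutter stride is 149 px; 1 of them past the 120 px margin is 120 + 149 = 269 px.

269 px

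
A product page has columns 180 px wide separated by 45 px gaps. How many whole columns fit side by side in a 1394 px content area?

6 columns

6 columns: 6·180 + 5·45 = 1305 px ≤ 1394.
7 columns: 1530 px > 1394. So 6.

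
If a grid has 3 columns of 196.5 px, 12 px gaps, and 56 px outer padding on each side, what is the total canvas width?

Adding margins, columns and gutters: 112 + 589.5 + 24 = 725.5 px.

725.5 px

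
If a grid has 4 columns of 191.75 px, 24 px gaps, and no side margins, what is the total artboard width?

Total width: 4·191.75 + 3·24 = 839 px.

839 px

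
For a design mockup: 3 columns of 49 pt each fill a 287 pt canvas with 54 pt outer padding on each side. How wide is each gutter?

Content width = 287 − 2·54 = 179 pt.
Columns use 147 pt, leaving 32 pt across 2 gutters = 16 pt each.

16 pt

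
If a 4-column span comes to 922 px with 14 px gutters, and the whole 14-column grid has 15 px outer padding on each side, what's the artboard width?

3292 px

922 − 3·14 = 880; ÷4 gives c = 220 px.
Adding margins, columns and gutters: 30 + 3080 + 182 = 3292 px.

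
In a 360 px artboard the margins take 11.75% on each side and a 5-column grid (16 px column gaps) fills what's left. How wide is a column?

42.28 px

360 × (1 − 2·11.75%) = 360 × 76.5% = 275.4 px for the columns.
5 columns + 4 column gaps: 5c + 4·16 = 275.4.
5c = 275.4 − 64 = 211.4, so c = 42.28 px.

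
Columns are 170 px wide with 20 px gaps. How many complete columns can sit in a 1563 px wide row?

8 columns

Each extra column adds 170 + 20 = 190 px.
(1563 + 20) / 190 = 8.33, so 8 columns fit.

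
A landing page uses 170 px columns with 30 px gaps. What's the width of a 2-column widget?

370 px

2 columns plus 1 gap: 340 + 30 = 370 px.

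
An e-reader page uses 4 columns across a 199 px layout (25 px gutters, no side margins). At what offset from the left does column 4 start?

4 columns + 3 gutters: 4c + 3·25 = 199.
4c = 199 − 75 = 124, so c = 31 px.
Each column+gutter stride is 56 px; with no margin, 3 of them is 168 px.

168 px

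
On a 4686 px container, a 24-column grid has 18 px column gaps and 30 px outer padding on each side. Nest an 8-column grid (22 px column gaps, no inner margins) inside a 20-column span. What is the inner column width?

462.25 px

Inside the margins: 4686 − 60 = 4626 px.
Subtracting 23 column gaps of 18 leaves 4212 for 24 columns, so c = 175.5 px.
20 columns plus 19 column gaps: 3510 + 342 = 3852 px.
8d + 7·22 = 3852 → 8d = 3698 → d = 462.25 px.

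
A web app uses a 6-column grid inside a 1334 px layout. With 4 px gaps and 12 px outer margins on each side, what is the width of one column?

Subtract both margins: 1334 − 2·12 = 1310 px.
6c + 5·4 = 1310 → 6c = 1290 → c = 215 px.

215 px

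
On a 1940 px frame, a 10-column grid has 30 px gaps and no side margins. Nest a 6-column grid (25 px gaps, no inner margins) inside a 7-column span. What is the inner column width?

Subtracting 9 gaps of 30 leaves 1670 for 10 columns, so c = 167 px.
7-column span = 7·167 + 6·30 = 1349 px.
6 columns + 5 gaps: 6d + 5·25 = 1349.
6d = 1349 − 125 = 1224, so d = 204 px.

204 px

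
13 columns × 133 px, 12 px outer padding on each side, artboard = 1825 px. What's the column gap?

Take off 24 px of margins, leaving 1801 px.
13 columns take 13·133 = 1729 px; remaining 72 splits into 12 column gaps.
g = 72 / 12 = 6 px.

6 px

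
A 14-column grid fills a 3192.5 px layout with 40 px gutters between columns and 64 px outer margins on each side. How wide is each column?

Subtract both margins: 3192.5 − 2·64 = 3064.5 px.
14 columns + 13 gutters: 14c + 13·40 = 3064.5.
14c = 3064.5 − 520 = 2544.5, so c = 181.75 px.

181.75 px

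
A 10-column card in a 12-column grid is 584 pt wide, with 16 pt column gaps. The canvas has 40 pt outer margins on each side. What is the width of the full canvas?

10 columns + 9 column gaps: 10c + 9·16 = 584.
10c = 584 − 144 = 440, so c = 44 pt.
Adding margins, columns and gutters: 80 + 528 + 176 = 784 pt.

784 pt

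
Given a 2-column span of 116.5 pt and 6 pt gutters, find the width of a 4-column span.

239 pt

2c + 1·6 = 116.5 → 2c = 110.5 → c = 55.25 pt.
4 columns plus 3 gutters: 221 + 18 = 239 pt.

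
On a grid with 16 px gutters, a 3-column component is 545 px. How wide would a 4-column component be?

732 px

545 − 2·16 = 513; ÷3 gives c = 171 px.
Span of 4: 4·171 + 3·16 = 684 + 48 = 732 px.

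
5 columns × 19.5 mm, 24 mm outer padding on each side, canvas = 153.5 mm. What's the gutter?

Take off 48 mm of margins, leaving 105.5 mm.
5·19.5 + 4g = 105.5 → 4g = 8 → g = 2 mm.

2 mm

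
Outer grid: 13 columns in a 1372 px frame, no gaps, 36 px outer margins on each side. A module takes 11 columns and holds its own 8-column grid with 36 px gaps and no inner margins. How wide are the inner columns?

106 px

Subtract both margins: 1372 − 2·36 = 1300 px.
1300 / 13 = 100 px per column.
11-column span = 11·100 = 1100 px.
8d + 7·36 = 1100 → 8d = 848 → d = 106 px.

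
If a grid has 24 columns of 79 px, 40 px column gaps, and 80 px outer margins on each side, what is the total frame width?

2976 px

Adding margins, columns and gutters: 160 + 1896 + 920 = 2976 px.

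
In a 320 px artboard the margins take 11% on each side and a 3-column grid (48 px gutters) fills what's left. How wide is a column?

Each margin = 11% of 320 = 35.2 px; content = 320 − 2·35.2 = 249.6 px.
249.6 − 2·48 = 153.6; ÷3 gives c = 51.2 px.

51.2 px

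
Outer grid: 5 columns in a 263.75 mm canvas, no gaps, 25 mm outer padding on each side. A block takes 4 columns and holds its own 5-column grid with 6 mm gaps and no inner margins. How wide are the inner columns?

Inside the margins: 263.75 − 50 = 213.75 mm.
213.75 / 5 = 42.75 mm per column.
4-column span = 4·42.75 = 171 mm.
5d + 4·6 = 171 → 5d = 147 → d = 29.4 mm.

29.4 mm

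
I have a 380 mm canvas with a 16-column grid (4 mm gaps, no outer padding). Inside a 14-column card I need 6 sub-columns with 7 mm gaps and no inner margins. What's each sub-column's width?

380 − 15·4 = 320; ÷16 gives c = 20 mm.
14 columns plus 13 gaps: 280 + 52 = 332 mm.
Subtracting 5 gaps of 7 leaves 297 for 6 columns, so d = 49.5 mm.

49.5 mm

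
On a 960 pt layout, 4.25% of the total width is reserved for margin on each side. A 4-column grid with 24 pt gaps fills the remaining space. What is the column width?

Each margin = 4.25% of 960 = 40.8 pt; content = 960 − 2·40.8 = 878.4 pt.
878.4 − 3·24 = 806.4; ÷4 gives c = 201.6 pt.

201.6 pt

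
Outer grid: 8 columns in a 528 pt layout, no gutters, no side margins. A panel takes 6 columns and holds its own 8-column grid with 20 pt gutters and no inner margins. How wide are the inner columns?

528 / 8 = 66 pt per column.
6-column span = 6·66 = 396 pt.
8 columns + 7 gutters: 8d + 7·20 = 396.
8d = 396 − 140 = 256, so d = 32 pt.

32 pt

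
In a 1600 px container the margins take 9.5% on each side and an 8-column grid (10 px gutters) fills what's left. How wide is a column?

Margins: 9.5% × 1600 = 152 px each, so content = 1600 − 304 = 1296 px.
8c + 7·10 = 1296 → 8c = 1226 → c = 153.25 px.

153.25 px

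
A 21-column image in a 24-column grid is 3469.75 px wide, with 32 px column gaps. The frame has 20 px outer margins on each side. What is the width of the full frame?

4010 px

21 columns + 20 column gaps: 21c + 20·32 = 3469.75.
21c = 3469.75 − 640 = 2829.75, so c = 134.75 px.
Adding margins, columns and gutters: 40 + 3234 + 736 = 4010 px.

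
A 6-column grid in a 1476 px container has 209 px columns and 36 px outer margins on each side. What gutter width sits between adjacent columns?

30 px

Inside the margins: 1476 − 72 = 1404 px.
6 columns take 6·209 = 1254 px; remaining 150 splits into 5 gutters.
g = 150 / 5 = 30 px.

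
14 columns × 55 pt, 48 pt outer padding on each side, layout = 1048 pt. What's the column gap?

14 pt

Subtract both margins: 1048 − 2·48 = 952 pt.
14·55 + 13g = 952 → 13g = 182 → g = 14 pt.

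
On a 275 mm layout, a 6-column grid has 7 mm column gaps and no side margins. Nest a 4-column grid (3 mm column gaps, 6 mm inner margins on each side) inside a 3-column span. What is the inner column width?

28.25 mm

Subtracting 5 column gaps of 7 leaves 240 for 6 columns, so c = 40 mm.
3-column span = 3·40 + 2·7 = 134 mm.
Inner content = 134 − 2·6 = 122 mm.
Subtracting 3 column gaps of 3 leaves 113 for 4 columns, so d = 28.25 mm.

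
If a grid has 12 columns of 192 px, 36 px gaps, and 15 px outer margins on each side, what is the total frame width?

Adding margins, columns and gutters: 30 + 2304 + 396 = 2730 px.

2730 px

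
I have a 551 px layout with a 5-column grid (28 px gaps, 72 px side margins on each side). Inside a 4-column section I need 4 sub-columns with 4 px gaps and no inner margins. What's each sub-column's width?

77 px

Subtract both margins: 551 − 2·72 = 407 px.
407 − 4·28 = 295; ÷5 gives c = 59 px.
4-column span = 4·59 + 3·28 = 320 px.
4d + 3·4 = 320 → 4d = 308 → d = 77 px.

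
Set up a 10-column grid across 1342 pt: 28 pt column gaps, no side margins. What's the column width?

109 pt

10 columns + 9 column gaps: 10c + 9·28 = 1342.
10c = 1342 − 252 = 1090, so c = 109 pt.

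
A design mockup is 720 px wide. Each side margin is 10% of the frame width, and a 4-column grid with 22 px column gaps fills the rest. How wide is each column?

Each margin = 10% of 720 = 72 px; content = 720 − 2·72 = 576 px.
Subtracting 3 column gaps of 22 leaves 510 for 4 columns, so c = 127.5 px.

127.5 px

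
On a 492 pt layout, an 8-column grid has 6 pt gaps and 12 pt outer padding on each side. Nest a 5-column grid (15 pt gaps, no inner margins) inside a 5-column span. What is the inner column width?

46.05 pt

Subtract both margins: 492 − 2·12 = 468 pt.
Subtracting 7 gaps of 6 leaves 426 for 8 columns, so c = 53.25 pt.
5-column span = 5·53.25 + 4·6 = 290.25 pt.
Subtracting 4 gaps of 15 leaves 230.25 for 5 columns, so d = 46.05 pt.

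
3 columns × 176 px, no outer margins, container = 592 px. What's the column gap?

32 px

Columns use 528 px, leaving 64 px across 2 column gaps = 32 px each.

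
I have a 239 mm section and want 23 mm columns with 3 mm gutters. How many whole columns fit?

9 columns

Each extra column adds 23 + 3 = 26 mm.
(239 + 3) / 26 = 9.31, so 9 columns fit.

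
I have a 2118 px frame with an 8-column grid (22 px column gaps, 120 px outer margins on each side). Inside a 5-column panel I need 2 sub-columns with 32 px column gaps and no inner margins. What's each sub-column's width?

566.75 px

Subtract both margins: 2118 − 2·120 = 1878 px.
1878 − 7·22 = 1724; ÷8 gives c = 215.5 px.
5-column span = 5·215.5 + 4·22 = 1165.5 px.
Subtracting 1 column gap of 32 leaves 1133.5 for 2 columns, so d = 566.75 px.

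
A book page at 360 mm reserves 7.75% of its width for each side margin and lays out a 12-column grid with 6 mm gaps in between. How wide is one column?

19.85 mm

360 × (1 − 2·7.75%) = 360 × 84.5% = 304.2 mm for the columns.
304.2 − 11·6 = 238.2; ÷12 gives c = 19.85 mm.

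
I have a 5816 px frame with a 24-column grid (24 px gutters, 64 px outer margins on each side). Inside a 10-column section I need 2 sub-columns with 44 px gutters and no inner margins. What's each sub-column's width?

Inside the margins: 5816 − 128 = 5688 px.
Subtracting 23 gutters of 24 leaves 5136 for 24 columns, so c = 214 px.
10-column span = 10·214 + 9·24 = 2356 px.
2d + 1·44 = 2356 → 2d = 2312 → d = 1156 px.

1156 px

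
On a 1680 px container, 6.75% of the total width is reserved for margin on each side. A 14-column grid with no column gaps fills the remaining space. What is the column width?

103.8 px

Each margin = 6.75% of 1680 = 113.4 px; content = 1680 − 2·113.4 = 1453.2 px.
With no column gaps, each column is 1453.2/14 = 103.8 px.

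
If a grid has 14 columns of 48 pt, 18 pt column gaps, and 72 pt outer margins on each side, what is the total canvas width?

1050 pt

Total width: 2·72 + 14·48 + 13·18 = 1050 pt.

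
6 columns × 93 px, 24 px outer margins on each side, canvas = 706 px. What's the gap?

20 px

Take off 48 px of margins, leaving 658 px.
Columns use 558 px, leaving 100 px across 5 gaps = 20 px each.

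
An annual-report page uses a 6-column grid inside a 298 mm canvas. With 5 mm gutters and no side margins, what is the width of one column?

Subtracting 5 gutters of 5 leaves 273 for 6 columns, so c = 45.5 mm.

45.5 mm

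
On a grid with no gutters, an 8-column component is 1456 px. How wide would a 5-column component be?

With no gutters, each column is 1456/8 = 182 px.
5-column span = 5·182 = 910 px.

910 px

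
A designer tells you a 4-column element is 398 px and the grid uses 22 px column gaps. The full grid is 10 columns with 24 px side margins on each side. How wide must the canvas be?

1076 px

Subtracting 3 column gaps of 22 leaves 332 for 4 columns, so c = 83 px.
Canvas = 2·24 + 10·83 + 9·22 = 48 + 830 + 198 = 1076 px.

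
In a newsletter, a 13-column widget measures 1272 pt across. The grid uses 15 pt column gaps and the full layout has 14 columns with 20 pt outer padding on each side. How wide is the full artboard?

Subtracting 12 column gaps of 15 leaves 1092 for 13 columns, so c = 84 pt.
Total width: 2·20 + 14·84 + 13·15 = 1411 pt.

1411 pt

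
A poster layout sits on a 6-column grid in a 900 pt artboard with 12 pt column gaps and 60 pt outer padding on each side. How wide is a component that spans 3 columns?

Inside the margins: 900 − 120 = 780 pt.
6 columns + 5 column gaps: 6c + 5·12 = 780.
6c = 780 − 60 = 720, so c = 120 pt.
Span of 3: 3·120 + 2·12 = 360 + 24 = 384 pt.

384 pt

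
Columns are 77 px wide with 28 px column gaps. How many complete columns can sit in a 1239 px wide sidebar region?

12 columns

Each extra column adds 77 + 28 = 105 px.
(1239 + 28) / 105 = 12.07, so 12 columns fit.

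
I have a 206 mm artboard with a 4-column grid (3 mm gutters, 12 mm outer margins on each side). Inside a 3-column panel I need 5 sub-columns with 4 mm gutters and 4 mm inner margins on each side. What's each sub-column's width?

Subtract both margins: 206 − 2·12 = 182 mm.
Subtracting 3 gutters of 3 leaves 173 for 4 columns, so c = 43.25 mm.
Span of 3: 3·43.25 + 2·3 = 129.75 + 6 = 135.75 mm.
Inner content = 135.75 − 2·4 = 127.75 mm.
Subtracting 4 gutters of 4 leaves 111.75 for 5 columns, so d = 22.35 mm.

22.35 mm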